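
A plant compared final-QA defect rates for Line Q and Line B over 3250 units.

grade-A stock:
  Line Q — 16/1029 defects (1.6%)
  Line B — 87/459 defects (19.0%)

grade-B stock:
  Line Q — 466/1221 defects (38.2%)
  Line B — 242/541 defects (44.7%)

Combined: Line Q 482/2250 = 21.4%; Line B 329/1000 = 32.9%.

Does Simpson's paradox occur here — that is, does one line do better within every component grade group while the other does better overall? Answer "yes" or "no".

no

Within each component grade level (grade-A stock 1.6% vs 19.0%; grade-B stock 38.2% vs 44.7%), Line Q has the lower rate every time. Pooled: 21.4% vs 32.9% — Line Q has the lower rate overall. They agree.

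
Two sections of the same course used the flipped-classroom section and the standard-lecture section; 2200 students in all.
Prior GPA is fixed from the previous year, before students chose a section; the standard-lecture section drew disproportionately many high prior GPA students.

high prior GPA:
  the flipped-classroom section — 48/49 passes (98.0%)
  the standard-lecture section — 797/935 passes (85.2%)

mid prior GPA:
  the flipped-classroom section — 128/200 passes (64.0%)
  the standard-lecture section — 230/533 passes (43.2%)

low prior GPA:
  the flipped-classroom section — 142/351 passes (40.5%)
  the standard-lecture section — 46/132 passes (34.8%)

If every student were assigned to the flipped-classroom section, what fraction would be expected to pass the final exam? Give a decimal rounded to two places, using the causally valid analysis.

The imbalance in prior GPA band arose from how students were allocated, not from anything the teaching method did; and prior GPA band independently affects the outcome. The pooled gap is confounded — condition on prior GPA band.
Standardising the flipped-classroom section to the population prior GPA band mix: 0.447·48/49 + 0.333·128/200 + 0.220·142/351 = 0.740.

0.74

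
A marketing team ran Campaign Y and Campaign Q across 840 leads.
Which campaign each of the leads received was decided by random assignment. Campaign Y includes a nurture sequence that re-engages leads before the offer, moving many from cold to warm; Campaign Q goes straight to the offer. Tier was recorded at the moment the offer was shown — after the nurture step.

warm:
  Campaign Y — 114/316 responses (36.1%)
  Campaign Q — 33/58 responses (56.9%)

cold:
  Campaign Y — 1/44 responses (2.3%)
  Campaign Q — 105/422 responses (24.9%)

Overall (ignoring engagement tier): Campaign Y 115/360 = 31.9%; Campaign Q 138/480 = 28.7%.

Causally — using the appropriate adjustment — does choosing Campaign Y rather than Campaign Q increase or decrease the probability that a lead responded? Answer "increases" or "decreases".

increases

Within every engagement tier level Campaign Q has the higher rate, yet pooled Campaign Y does — Simpson's reversal.
Engagement tier lies on the pathway campaign → engagement tier → outcome, so adjusting for it blocks the indirect effect. For the total causal effect of campaign, use the unadjusted pooled rates.
Pooled: Campaign Y 31.9% vs Campaign Q 28.7%; Campaign Y is higher overall.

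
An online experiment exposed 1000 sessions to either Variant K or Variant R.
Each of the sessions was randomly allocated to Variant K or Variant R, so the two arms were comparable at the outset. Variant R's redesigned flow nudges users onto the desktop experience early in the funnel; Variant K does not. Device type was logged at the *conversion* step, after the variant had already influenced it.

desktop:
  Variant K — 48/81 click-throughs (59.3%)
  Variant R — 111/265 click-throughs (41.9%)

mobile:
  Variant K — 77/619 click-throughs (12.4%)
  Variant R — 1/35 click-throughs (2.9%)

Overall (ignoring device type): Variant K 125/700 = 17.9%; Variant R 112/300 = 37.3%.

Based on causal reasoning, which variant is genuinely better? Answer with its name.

Variant R

Device type lies on the pathway variant → device type → outcome, so adjusting for it blocks the indirect effect. For the total causal effect of variant, use the unadjusted pooled rates.
Pooled: Variant K 17.9% vs Variant R 37.3%; Variant R is higher overall.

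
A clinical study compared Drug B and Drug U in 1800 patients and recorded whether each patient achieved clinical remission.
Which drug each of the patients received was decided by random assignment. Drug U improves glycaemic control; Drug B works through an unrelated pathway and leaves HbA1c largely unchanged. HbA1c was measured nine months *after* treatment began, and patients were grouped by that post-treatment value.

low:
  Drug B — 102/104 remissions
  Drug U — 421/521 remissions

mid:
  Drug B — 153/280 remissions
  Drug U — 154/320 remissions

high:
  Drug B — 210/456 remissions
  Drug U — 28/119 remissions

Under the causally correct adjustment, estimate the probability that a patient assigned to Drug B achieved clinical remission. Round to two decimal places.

0.55

The stratified and pooled comparisons disagree (Drug B wins within each HbA1c; Drug U wins overall), so the answer turns on the causal role of HbA1c.
Because the drug influences HbA1c, HbA1c is a post-treatment mediator, not a confounder. Stratifying on it would bias the estimate; the causal effect is the crude pooled difference.
So P(outcome | do(Drug B)) is just the pooled rate for Drug B: 465/840 = 0.554.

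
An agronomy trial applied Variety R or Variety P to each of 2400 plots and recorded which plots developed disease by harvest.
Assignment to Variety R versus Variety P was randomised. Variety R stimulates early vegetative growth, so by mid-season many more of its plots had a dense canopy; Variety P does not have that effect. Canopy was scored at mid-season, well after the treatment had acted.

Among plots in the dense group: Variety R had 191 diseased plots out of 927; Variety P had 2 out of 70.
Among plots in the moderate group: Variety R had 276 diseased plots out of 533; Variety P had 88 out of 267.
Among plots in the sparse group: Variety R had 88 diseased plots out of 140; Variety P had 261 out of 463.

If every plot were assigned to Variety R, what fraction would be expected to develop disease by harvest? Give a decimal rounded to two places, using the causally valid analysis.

0.35

Within every mid-season canopy level Variety P has the lower rate, yet pooled Variety R does — Simpson's reversal.
Mid-season canopy is downstream of the variety. One should not condition on a consequence of treatment, so the overall rates are the right comparison.
So P(outcome | do(Variety R)) is just the pooled rate for Variety R: 555/1600 = 0.347.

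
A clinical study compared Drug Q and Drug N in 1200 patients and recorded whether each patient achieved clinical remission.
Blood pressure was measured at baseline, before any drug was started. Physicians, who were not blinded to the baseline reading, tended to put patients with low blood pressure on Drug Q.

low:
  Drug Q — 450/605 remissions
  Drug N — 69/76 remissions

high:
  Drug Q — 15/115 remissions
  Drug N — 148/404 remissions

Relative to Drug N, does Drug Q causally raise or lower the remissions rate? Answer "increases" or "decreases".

Within every blood pressure level Drug N has the higher rate, yet pooled Drug Q does — Simpson's reversal.
Blood pressure differs across drugs for reasons unrelated to any effect of the drug itself, and it separately predicts the outcome — a classic confounder. We must compare within blood pressure levels.
Within each level — low: 74.4% vs 90.8%; high: 13.0% vs 36.6% — Drug N is higher every time.

decreases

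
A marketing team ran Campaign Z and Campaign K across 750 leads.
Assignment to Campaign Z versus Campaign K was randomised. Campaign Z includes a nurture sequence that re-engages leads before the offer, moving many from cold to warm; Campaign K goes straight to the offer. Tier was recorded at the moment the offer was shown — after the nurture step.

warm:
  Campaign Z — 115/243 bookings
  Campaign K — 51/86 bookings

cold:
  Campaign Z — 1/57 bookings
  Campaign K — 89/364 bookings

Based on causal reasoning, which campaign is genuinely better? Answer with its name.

Campaign Z

Within every engagement tier level Campaign K has the higher rate, yet pooled Campaign Z does — Simpson's reversal.
Because the campaign influences engagement tier, engagement tier is a post-treatment mediator, not a confounder. Stratifying on it would bias the estimate; the causal effect is the crude pooled difference.
Pooled: Campaign Z 38.7% vs Campaign K 31.1%; Campaign Z is higher overall.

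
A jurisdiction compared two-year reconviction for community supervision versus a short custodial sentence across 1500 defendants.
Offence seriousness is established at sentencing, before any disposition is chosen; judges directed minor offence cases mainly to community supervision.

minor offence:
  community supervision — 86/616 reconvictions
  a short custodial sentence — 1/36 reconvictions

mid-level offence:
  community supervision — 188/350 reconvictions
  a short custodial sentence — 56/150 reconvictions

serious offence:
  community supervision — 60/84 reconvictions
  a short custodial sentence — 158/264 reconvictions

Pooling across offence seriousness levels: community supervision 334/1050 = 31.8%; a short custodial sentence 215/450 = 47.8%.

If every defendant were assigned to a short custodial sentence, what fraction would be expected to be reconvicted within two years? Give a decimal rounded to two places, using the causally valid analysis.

The offence seriousness-specific comparison favours a short custodial sentence throughout, but the pooled figures favour community supervision. The question is whether to condition on offence seriousness.
Offence seriousness differs across dispositions for reasons unrelated to any effect of the disposition itself, and it separately predicts the outcome — a classic confounder. We must compare within offence seriousness levels.
Standardising a short custodial sentence to the population offence seriousness mix: 0.435·1/36 + 0.333·56/150 + 0.232·158/264 = 0.275.

0.28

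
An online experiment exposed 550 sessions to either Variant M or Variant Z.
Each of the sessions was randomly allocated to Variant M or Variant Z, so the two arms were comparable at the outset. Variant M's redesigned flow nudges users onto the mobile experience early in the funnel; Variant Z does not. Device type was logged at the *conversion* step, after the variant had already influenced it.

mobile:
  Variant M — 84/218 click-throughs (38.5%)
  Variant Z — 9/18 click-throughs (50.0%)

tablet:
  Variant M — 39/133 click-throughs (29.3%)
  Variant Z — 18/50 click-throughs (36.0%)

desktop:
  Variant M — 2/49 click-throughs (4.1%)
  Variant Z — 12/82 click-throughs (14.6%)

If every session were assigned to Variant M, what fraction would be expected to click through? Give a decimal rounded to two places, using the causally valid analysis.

Within every device type level Variant Z has the higher rate, yet pooled Variant M does — Simpson's reversal.
Device type here is a post-treatment variable shaped by the variant; conditioning on it would introduce bias rather than remove it. The overall comparison is the causal one.
So P(outcome | do(Variant M)) is just the pooled rate for Variant M: 125/400 = 0.312.

0.31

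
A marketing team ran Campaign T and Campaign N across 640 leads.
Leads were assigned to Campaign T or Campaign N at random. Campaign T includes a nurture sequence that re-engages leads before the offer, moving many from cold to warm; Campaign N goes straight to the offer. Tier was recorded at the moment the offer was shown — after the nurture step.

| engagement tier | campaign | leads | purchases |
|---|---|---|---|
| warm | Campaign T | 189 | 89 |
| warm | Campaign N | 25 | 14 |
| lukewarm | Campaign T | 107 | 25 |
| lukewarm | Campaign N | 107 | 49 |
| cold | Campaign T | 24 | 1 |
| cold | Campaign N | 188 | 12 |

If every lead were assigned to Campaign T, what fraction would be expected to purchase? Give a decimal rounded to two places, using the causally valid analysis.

The engagement tier-specific comparison favours Campaign N throughout, but the pooled figures favour Campaign T. The question is whether to condition on engagement tier.
Engagement tier here is a post-treatment variable shaped by the campaign; conditioning on it would introduce bias rather than remove it. The overall comparison is the causal one.
So P(outcome | do(Campaign T)) is just the pooled rate for Campaign T: 115/320 = 0.359.

0.36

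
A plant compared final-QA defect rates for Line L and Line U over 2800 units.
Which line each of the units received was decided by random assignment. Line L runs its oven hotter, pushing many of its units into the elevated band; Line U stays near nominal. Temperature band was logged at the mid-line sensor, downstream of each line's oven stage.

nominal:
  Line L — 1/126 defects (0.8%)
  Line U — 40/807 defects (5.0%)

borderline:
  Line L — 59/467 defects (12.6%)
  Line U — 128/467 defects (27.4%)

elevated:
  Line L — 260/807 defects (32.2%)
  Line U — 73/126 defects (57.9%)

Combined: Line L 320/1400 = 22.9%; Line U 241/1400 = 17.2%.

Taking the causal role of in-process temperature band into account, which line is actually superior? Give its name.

Line U

The stratified and pooled comparisons disagree (Line L wins within each in-process temperature band; Line U wins overall), so the answer turns on the causal role of in-process temperature band.
In-process temperature band here is a post-treatment variable shaped by the line; conditioning on it would introduce bias rather than remove it. The overall comparison is the causal one.
Pooled: Line L 22.9% vs Line U 17.2%; Line U is lower overall.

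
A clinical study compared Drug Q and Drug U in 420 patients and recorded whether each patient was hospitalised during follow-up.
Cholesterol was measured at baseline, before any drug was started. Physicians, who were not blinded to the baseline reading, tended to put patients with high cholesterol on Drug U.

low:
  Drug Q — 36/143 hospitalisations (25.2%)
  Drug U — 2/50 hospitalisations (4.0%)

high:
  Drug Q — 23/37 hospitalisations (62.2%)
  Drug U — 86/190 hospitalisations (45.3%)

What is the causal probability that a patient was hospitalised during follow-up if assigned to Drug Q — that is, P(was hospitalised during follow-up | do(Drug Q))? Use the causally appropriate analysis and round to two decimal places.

The stratified and pooled comparisons disagree (Drug U wins within each cholesterol; Drug Q wins overall), so the answer turns on the causal role of cholesterol.
The imbalance in cholesterol arose from how patients were allocated, not from anything the drug did; and cholesterol independently affects the outcome. The pooled gap is confounded — condition on cholesterol.
Standardising Drug Q to the population cholesterol mix: 0.460·36/143 + 0.540·23/37 = 0.452.

0.45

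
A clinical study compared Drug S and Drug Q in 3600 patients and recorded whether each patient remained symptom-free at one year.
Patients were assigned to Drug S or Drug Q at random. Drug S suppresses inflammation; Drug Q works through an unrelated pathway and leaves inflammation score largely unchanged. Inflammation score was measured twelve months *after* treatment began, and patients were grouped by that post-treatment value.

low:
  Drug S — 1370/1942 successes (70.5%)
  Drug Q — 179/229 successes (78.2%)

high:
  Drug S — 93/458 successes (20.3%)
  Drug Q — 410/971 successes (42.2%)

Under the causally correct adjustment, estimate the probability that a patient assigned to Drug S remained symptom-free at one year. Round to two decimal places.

Inflammation score is downstream of the drug. One should not condition on a consequence of treatment, so the overall rates are the right comparison.
So P(outcome | do(Drug S)) is just the pooled rate for Drug S: 1463/2400 = 0.610.

0.61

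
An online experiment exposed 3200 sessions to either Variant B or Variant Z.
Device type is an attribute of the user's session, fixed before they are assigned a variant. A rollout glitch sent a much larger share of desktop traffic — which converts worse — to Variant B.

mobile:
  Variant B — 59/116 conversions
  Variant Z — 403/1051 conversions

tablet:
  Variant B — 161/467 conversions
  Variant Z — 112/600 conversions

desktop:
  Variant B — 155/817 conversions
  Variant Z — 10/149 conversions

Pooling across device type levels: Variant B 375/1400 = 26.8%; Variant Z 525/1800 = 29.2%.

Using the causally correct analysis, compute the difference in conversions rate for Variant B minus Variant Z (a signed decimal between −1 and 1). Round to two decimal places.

+0.14

Variant B is higher inside every device type stratum but Variant Z is higher in aggregate. Whether to stratify depends on how device type relates to the variant.
Since device type is a pre-existing factor (not a product of the variant) and it affects the outcome on its own, it is a confounder. The stratified rates, not the pooled rate, identify the causal effect.
Adjusting over the population distribution of device type: 0.365·(0.509−0.383) + 0.333·(0.345−0.187) + 0.302·(0.190−0.067) = +0.135.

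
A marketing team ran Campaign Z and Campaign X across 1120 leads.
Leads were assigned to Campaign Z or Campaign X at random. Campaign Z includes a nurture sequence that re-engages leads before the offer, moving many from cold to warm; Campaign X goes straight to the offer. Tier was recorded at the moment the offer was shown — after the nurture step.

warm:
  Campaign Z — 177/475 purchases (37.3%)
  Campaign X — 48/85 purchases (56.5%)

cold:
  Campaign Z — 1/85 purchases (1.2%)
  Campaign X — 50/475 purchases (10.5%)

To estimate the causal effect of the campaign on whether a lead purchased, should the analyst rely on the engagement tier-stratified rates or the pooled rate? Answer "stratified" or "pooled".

pooled

Within every engagement tier level Campaign X has the higher rate, yet pooled Campaign Z does — Simpson's reversal.
The distribution of engagement tier is itself part of what the campaign does — it is an intermediate outcome. Holding it fixed would remove that part of the effect; the total effect is the pooled difference.
Pooled: Campaign Z 31.8% vs Campaign X 17.5%; Campaign Z is higher overall.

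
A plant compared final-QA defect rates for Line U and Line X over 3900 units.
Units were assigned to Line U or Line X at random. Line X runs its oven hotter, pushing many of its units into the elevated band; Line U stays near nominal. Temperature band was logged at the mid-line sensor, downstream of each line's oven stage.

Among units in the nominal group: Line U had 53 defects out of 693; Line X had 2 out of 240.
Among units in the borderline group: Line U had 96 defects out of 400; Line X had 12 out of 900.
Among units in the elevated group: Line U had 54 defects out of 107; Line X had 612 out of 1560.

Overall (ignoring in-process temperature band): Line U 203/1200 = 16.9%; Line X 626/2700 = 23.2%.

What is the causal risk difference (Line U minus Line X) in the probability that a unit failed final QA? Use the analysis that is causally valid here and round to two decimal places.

-0.06

In-process temperature band here is a post-treatment variable shaped by the line; conditioning on it would introduce bias rather than remove it. The overall comparison is the causal one.
The causal difference is the pooled difference: 0.169 − 0.232 = -0.063.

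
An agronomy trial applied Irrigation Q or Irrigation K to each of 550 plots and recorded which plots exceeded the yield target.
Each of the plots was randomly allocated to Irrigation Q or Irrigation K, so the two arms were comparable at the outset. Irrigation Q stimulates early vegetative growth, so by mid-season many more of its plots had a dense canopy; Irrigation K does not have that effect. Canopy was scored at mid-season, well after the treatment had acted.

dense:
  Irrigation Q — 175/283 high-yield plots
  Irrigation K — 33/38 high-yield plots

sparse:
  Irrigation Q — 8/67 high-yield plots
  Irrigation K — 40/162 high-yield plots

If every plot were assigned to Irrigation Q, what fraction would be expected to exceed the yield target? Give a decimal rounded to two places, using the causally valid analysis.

Mid-season canopy lies on the pathway irrigation → mid-season canopy → outcome, so adjusting for it blocks the indirect effect. For the total causal effect of irrigation, use the unadjusted pooled rates.
So P(outcome | do(Irrigation Q)) is just the pooled rate for Irrigation Q: 183/350 = 0.523.

0.52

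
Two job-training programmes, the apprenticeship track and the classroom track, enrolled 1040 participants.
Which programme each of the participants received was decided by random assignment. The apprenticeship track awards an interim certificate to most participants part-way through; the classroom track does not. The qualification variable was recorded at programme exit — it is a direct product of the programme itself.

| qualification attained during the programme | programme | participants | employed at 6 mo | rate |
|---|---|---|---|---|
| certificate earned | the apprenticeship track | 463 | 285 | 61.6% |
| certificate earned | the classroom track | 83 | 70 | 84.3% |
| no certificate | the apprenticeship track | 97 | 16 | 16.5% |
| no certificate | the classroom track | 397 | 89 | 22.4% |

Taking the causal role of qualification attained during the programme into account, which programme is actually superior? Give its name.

Within every qualification attained during the programme level the classroom track has the higher rate, yet pooled the apprenticeship track does — Simpson's reversal.
Qualification attained during the programme lies on the pathway programme → qualification attained during the programme → outcome, so adjusting for it blocks the indirect effect. For the total causal effect of programme, use the unadjusted pooled rates.
Pooled: the apprenticeship track 53.8% vs the classroom track 33.1%; the apprenticeship track is higher overall.

the apprenticeship track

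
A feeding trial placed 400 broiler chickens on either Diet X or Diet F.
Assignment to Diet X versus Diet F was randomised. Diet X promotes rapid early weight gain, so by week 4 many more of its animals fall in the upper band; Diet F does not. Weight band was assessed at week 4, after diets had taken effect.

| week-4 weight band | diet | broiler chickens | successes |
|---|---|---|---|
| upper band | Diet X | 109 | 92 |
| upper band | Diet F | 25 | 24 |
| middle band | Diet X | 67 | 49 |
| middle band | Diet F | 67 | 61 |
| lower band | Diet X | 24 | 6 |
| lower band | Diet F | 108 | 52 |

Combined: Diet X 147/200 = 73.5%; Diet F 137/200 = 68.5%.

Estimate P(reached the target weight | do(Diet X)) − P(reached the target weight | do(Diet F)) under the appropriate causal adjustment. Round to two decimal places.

+0.05

Week-4 weight band is downstream of the diet. One should not condition on a consequence of treatment, so the overall rates are the right comparison.
The causal difference is the pooled difference: 0.735 − 0.685 = +0.050.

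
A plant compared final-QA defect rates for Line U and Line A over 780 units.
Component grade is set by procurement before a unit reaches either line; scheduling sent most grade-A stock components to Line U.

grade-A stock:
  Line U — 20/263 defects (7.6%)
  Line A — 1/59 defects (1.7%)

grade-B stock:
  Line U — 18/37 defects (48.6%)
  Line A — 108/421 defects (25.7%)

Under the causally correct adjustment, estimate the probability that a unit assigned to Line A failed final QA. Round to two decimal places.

Component grade differs across lines for reasons unrelated to any effect of the line itself, and it separately predicts the outcome — a classic confounder. We must compare within component grade levels.
Standardising Line A to the population component grade mix: 0.413·1/59 + 0.587·108/421 = 0.158.

0.16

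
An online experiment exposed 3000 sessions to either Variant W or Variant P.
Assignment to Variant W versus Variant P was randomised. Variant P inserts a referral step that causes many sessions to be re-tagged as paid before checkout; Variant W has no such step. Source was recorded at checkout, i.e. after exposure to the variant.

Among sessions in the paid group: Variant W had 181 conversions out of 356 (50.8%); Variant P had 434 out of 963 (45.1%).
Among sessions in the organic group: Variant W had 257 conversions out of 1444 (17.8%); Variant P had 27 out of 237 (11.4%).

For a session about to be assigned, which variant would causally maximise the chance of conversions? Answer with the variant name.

Variant P

The traffic source-specific comparison favours Variant W throughout, but the pooled figures favour Variant P. The question is whether to condition on traffic source.
Because the variant influences traffic source, traffic source is a post-treatment mediator, not a confounder. Stratifying on it would bias the estimate; the causal effect is the crude pooled difference.
Pooled: Variant W 24.3% vs Variant P 38.4%; Variant P is higher overall.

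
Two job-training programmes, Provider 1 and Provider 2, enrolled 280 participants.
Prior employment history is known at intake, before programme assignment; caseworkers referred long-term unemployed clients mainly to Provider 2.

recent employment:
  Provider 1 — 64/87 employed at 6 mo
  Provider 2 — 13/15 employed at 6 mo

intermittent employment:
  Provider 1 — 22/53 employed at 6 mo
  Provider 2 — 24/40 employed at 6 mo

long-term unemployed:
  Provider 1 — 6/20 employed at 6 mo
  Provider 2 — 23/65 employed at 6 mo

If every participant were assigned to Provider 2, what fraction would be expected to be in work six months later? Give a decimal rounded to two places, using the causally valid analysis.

0.62

The prior employment history-specific comparison favours Provider 2 throughout, but the pooled figures favour Provider 1. The question is whether to condition on prior employment history.
The imbalance in prior employment history arose from how participants were allocated, not from anything the programme did; and prior employment history independently affects the outcome. The pooled gap is confounded — condition on prior employment history.
Standardising Provider 2 to the population prior employment history mix: 0.364·13/15 + 0.332·24/40 + 0.304·23/65 = 0.622.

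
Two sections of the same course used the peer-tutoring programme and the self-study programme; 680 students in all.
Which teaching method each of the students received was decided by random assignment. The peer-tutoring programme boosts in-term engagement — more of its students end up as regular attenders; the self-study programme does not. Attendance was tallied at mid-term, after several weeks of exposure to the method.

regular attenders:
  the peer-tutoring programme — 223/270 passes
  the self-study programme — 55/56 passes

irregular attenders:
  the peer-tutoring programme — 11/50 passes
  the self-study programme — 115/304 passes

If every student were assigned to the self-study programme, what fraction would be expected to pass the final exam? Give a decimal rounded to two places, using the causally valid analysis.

Within every mid-term attendance level the self-study programme has the higher rate, yet pooled the peer-tutoring programme does — Simpson's reversal.
Mid-term attendance is downstream of the teaching method. One should not condition on a consequence of treatment, so the overall rates are the right comparison.
So P(outcome | do(the self-study programme)) is just the pooled rate for the self-study programme: 170/360 = 0.472.

0.47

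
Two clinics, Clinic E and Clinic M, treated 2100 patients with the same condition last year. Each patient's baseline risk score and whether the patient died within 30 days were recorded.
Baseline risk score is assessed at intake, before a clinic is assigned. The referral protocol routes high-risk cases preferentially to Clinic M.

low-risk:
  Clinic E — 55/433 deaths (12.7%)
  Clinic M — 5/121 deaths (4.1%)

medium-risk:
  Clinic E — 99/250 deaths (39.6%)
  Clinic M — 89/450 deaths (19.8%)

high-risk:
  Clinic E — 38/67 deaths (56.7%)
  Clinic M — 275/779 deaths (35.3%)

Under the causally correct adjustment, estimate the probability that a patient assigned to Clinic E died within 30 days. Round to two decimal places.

Baseline risk score differs across clinics for reasons unrelated to any effect of the clinic itself, and it separately predicts the outcome — a classic confounder. We must compare within baseline risk score levels.
Standardising Clinic E to the population baseline risk score mix: 0.264·55/433 + 0.333·99/250 + 0.403·38/67 = 0.394.

0.39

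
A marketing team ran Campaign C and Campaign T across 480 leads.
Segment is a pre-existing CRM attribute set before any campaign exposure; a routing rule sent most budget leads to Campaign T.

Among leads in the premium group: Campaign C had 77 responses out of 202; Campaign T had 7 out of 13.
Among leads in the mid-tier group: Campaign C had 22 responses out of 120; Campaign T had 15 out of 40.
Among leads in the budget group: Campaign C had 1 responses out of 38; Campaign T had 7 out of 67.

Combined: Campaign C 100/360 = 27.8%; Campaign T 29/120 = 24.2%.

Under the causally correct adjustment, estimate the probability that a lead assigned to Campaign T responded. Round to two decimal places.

0.39

Here customer segment is a common cause — it drives both which campaign a case falls under and the outcome. The crude comparison mixes populations; the stratum-specific rates are the causally relevant ones.
Standardising Campaign T to the population customer segment mix: 0.448·7/13 + 0.333·15/40 + 0.219·7/67 = 0.389.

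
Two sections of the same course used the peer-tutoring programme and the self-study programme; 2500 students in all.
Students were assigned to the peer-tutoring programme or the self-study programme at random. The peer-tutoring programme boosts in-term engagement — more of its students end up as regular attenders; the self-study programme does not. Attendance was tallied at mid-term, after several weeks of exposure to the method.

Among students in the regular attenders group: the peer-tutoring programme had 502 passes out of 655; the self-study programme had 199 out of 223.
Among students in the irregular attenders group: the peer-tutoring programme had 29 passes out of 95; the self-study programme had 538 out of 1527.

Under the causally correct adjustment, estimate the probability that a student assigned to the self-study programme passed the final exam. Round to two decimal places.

0.42

The stratified and pooled comparisons disagree (the self-study programme wins within each mid-term attendance; the peer-tutoring programme wins overall), so the answer turns on the causal role of mid-term attendance.
Mid-term attendance here is a post-treatment variable shaped by the teaching method; conditioning on it would introduce bias rather than remove it. The overall comparison is the causal one.
So P(outcome | do(the self-study programme)) is just the pooled rate for the self-study programme: 737/1750 = 0.421.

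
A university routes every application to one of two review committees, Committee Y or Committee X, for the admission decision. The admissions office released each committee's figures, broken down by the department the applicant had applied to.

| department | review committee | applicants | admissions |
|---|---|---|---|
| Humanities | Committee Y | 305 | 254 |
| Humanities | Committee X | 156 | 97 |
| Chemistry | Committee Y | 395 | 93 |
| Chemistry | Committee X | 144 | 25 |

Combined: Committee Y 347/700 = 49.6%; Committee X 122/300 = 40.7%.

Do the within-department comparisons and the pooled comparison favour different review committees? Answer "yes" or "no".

Within each department level (Humanities 83.3% vs 62.2%; Chemistry 23.5% vs 17.4%), Committee Y has the higher rate every time. Pooled: 49.6% vs 40.7% — Committee Y has the higher rate overall. They agree.

no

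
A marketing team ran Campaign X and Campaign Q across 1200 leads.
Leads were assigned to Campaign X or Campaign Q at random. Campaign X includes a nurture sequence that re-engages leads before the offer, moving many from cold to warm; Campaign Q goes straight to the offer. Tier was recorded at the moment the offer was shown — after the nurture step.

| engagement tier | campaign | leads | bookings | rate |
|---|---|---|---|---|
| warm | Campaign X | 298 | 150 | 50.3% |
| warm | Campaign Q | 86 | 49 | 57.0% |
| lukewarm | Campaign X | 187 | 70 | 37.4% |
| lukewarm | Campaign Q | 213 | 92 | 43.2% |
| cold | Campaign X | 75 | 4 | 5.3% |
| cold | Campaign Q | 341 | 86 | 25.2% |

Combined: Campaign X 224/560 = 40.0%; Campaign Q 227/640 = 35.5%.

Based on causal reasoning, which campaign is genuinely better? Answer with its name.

Within every engagement tier level Campaign Q has the higher rate, yet pooled Campaign X does — Simpson's reversal.
Stratifying would compare campaigns among leads the campaigns themselves sorted into engagement tier groups — a form of selection on an intermediate. The unconditioned pooled rates give the total causal effect.
Pooled: Campaign X 40.0% vs Campaign Q 35.5%; Campaign X is higher overall.

Campaign X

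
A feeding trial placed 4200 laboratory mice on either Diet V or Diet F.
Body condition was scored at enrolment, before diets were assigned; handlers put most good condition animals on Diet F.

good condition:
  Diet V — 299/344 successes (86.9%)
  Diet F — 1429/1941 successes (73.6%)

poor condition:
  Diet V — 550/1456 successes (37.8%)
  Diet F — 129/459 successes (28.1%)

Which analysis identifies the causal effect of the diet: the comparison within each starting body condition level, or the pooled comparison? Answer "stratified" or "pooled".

stratified

The starting body condition-specific comparison favours Diet V throughout, but the pooled figures favour Diet F. The question is whether to condition on starting body condition.
Starting body condition satisfies the back-door criterion: it is not a descendant of the diet, and it blocks the spurious path from diet to outcome. Adjusting for it (i.e., using the within-starting body condition rates) gives the causal effect.
Within each level — good condition: 86.9% vs 73.6%; poor condition: 37.8% vs 28.1% — Diet V is higher every time.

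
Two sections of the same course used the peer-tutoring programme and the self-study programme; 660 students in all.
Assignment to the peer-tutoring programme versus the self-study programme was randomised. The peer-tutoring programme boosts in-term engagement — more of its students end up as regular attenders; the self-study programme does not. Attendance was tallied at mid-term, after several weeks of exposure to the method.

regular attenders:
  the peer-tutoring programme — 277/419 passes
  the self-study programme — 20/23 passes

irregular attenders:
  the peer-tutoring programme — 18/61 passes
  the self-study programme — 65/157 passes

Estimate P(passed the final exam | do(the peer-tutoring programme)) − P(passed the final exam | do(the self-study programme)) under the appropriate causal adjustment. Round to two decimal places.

+0.14

The stratified and pooled comparisons disagree (the self-study programme wins within each mid-term attendance; the peer-tutoring programme wins overall), so the answer turns on the causal role of mid-term attendance.
Mid-term attendance is downstream of the teaching method. One should not condition on a consequence of treatment, so the overall rates are the right comparison.
The causal difference is the pooled difference: 0.615 − 0.472 = +0.142.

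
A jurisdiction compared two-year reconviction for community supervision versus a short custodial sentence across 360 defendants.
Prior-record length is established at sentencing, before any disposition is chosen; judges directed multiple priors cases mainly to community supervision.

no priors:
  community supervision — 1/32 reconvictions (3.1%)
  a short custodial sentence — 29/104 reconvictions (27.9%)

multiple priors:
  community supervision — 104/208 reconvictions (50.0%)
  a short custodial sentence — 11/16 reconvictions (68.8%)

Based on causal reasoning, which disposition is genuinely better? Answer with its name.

The prior-record length-specific comparison favours community supervision throughout, but the pooled figures favour a short custodial sentence. The question is whether to condition on prior-record length.
The imbalance in prior-record length arose from how defendants were allocated, not from anything the disposition did; and prior-record length independently affects the outcome. The pooled gap is confounded — condition on prior-record length.
Within each level — no priors: 3.1% vs 27.9%; multiple priors: 50.0% vs 68.8% — community supervision is lower every time.

community supervision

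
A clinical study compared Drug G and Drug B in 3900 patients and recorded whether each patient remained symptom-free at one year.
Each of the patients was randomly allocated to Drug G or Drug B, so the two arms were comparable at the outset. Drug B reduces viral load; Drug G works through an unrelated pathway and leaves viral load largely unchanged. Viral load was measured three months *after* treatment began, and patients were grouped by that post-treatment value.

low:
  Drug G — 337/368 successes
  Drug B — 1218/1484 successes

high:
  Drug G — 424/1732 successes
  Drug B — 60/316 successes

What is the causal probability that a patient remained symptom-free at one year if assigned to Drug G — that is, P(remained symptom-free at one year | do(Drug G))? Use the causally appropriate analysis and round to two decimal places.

0.36

The distribution of viral load is itself part of what the drug does — it is an intermediate outcome. Holding it fixed would remove that part of the effect; the total effect is the pooled difference.
So P(outcome | do(Drug G)) is just the pooled rate for Drug G: 761/2100 = 0.362.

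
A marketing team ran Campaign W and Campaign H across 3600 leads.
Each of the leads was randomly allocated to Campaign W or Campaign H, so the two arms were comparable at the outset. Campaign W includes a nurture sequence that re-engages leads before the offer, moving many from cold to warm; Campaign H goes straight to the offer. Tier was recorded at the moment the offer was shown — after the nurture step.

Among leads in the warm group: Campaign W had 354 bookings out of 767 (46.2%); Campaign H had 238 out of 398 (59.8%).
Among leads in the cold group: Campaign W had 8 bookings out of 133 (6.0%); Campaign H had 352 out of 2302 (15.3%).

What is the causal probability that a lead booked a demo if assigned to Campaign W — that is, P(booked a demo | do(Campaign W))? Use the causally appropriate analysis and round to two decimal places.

0.40

The stratified and pooled comparisons disagree (Campaign H wins within each engagement tier; Campaign W wins overall), so the answer turns on the causal role of engagement tier.
Because the campaign influences engagement tier, engagement tier is a post-treatment mediator, not a confounder. Stratifying on it would bias the estimate; the causal effect is the crude pooled difference.
So P(outcome | do(Campaign W)) is just the pooled rate for Campaign W: 362/900 = 0.402.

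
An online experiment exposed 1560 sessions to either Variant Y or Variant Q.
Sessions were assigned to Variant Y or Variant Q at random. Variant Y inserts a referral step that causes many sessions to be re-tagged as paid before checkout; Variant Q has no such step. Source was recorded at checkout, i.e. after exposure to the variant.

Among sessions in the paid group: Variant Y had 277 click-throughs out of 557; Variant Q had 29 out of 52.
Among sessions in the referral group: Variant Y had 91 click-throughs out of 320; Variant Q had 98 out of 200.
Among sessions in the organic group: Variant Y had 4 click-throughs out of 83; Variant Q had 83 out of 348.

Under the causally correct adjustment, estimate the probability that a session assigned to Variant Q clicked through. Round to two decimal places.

The stratified and pooled comparisons disagree (Variant Q wins within each traffic source; Variant Y wins overall), so the answer turns on the causal role of traffic source.
Traffic source lies on the pathway variant → traffic source → outcome, so adjusting for it blocks the indirect effect. For the total causal effect of variant, use the unadjusted pooled rates.
So P(outcome | do(Variant Q)) is just the pooled rate for Variant Q: 210/600 = 0.350.

0.35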